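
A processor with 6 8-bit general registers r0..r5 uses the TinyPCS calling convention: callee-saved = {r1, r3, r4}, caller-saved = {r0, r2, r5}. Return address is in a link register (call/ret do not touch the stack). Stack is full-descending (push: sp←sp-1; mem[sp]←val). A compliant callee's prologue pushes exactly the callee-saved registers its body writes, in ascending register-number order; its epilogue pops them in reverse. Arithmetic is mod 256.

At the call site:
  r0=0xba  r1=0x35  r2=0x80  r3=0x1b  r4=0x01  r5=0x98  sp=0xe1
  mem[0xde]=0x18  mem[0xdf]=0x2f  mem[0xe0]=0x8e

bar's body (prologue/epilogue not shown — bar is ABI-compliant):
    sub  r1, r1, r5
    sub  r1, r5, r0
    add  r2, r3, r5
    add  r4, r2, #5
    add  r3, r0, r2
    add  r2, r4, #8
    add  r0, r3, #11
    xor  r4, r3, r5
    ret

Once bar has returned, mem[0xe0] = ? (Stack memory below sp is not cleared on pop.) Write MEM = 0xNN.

prologue: push r1 → mem[0xe0]=0x35, sp=0xe0
prologue: push r3 → mem[0xdf]=0x1b, sp=0xdf
prologue: push r4 → mem[0xde]=0x01, sp=0xde
body[0] sub  r1, r1, r5 → r1=0x9d
body[1] sub  r1, r5, r0 → r1=0xde
body[2] add  r2, r3, r5 → r2=0xb3
body[3] add  r4, r2, #5 → r4=0xb8
body[4] add  r3, r0, r2 → r3=0x6d
body[5] add  r2, r4, #8 → r2=0xc0
body[6] add  r0, r3, #11 → r0=0x78
body[7] xor  r4, r3, r5 → r4=0xf5
epilogue: pop r4=0x01, sp=0xdf
epilogue: pop r3=0x1b, sp=0xe0
epilogue: pop r1=0x35, sp=0xe1
prologue pushed ['r1', 'r3', 'r4'] at ['0xe0', '0xdf', '0xde']

MEM = 0x35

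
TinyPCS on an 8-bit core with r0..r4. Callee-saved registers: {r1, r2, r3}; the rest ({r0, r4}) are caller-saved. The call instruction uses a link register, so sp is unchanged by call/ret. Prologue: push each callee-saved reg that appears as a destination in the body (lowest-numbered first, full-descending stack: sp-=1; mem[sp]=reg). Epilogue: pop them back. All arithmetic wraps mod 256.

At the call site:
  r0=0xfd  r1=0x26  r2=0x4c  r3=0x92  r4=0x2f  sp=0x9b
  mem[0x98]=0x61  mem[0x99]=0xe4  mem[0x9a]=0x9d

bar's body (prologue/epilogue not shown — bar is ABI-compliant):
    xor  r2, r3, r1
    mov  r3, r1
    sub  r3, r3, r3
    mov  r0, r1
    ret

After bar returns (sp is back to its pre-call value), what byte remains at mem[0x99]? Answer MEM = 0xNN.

MEM = 0x92

prologue: push r2 → mem[0x9a]=0x4c, sp=0x9a
prologue: push r3 → mem[0x99]=0x92, sp=0x99
body[0] xor  r2, r3, r1 → r2=0xb4
body[1] mov  r3, r1 → r3=0x26
body[2] sub  r3, r3, r3 → r3=0x00
body[3] mov  r0, r1 → r0=0x26
epilogue: pop r3=0x92, sp=0x9a
epilogue: pop r2=0x4c, sp=0x9b
prologue pushed ['r2', 'r3'] at ['0x9a', '0x99']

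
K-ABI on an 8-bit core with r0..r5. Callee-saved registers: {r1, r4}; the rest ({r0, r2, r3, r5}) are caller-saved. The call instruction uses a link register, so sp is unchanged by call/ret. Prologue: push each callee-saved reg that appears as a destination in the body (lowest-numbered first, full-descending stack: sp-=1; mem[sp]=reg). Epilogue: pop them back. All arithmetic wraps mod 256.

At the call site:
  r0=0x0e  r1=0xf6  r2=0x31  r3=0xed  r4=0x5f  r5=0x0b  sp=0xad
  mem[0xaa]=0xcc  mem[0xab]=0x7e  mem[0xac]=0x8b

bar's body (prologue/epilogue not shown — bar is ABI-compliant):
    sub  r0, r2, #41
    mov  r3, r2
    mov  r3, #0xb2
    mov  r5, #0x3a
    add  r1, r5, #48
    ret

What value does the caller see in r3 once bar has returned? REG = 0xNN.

prologue: push r1 -> mem[0xac]=0xf6, sp=0xac
body[0] sub  r0, r2, #41 -> r0=0x08
body[1] mov  r3, r2 -> r3=0x31
body[2] mov  r3, #0xb2 -> r3=0xb2
body[3] mov  r5, #0x3a -> r5=0x3a
body[4] add  r1, r5, #48 -> r1=0x6a
epilogue: pop r1=0xf6, sp=0xad
r3 is caller-saved -> body value

REG = 0xb2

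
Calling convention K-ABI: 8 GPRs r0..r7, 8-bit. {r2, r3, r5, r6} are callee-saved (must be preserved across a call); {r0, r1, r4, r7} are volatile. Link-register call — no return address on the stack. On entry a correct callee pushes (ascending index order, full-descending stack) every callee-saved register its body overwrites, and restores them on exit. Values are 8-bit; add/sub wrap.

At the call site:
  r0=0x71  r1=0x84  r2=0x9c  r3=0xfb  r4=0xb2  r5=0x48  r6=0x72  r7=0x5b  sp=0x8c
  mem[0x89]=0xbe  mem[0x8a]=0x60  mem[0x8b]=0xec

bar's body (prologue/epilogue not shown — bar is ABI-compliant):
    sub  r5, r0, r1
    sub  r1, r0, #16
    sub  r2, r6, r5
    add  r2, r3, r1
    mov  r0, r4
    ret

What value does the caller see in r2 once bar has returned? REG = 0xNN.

prologue: push r2 -> mem[0x8b]=0x9c, sp=0x8b
prologue: push r5 -> mem[0x8a]=0x48, sp=0x8a
body[0] sub  r5, r0, r1 -> r5=0xed
body[1] sub  r1, r0, #16 -> r1=0x61
body[2] sub  r2, r6, r5 -> r2=0x85
body[3] add  r2, r3, r1 -> r2=0x5c
body[4] mov  r0, r4 -> r0=0xb2
epilogue: pop r5=0x48, sp=0x8b
epilogue: pop r2=0x9c, sp=0x8c
r2 is callee-saved -> restored

REG = 0x9c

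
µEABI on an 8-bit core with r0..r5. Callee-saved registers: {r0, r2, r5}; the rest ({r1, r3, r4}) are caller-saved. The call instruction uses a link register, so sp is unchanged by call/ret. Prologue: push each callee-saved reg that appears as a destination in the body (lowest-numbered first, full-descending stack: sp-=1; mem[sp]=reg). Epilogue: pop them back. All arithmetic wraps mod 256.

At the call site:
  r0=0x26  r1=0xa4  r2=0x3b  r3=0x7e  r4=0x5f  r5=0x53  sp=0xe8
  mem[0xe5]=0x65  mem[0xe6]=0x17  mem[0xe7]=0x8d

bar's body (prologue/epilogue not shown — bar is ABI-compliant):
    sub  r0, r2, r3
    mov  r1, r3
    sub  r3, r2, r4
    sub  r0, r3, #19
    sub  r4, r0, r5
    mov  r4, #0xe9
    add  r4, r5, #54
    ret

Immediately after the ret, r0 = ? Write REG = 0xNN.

REG = 0x26

prologue: push r0 → mem[0xe7]=0x26, sp=0xe7
body[0] sub  r0, r2, r3 → r0=0xbd
body[1] mov  r1, r3 → r1=0x7e
body[2] sub  r3, r2, r4 → r3=0xdc
body[3] sub  r0, r3, #19 → r0=0xc9
body[4] sub  r4, r0, r5 → r4=0x76
body[5] mov  r4, #0xe9 → r4=0xe9
body[6] add  r4, r5, #54 → r4=0x89
epilogue: pop r0=0x26, sp=0xe8
r0 is callee-saved → restored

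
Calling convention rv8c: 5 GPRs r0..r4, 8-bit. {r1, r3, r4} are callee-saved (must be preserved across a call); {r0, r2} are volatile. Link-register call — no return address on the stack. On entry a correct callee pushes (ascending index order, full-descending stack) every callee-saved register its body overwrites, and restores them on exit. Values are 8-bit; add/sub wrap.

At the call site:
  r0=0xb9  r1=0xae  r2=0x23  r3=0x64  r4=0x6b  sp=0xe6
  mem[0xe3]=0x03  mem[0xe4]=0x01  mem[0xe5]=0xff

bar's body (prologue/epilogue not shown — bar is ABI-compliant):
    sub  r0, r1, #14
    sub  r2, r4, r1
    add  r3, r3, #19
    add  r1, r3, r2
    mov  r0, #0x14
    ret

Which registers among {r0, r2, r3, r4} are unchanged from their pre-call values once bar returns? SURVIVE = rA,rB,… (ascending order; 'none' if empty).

prologue: push r1 → mem[0xe5]=0xae, sp=0xe5
prologue: push r3 → mem[0xe4]=0x64, sp=0xe4
body[0] sub  r0, r1, #14 → r0=0xa0
body[1] sub  r2, r4, r1 → r2=0xbd
body[2] add  r3, r3, #19 → r3=0x77
body[3] add  r1, r3, r2 → r1=0x34
body[4] mov  r0, #0x14 → r0=0x14
epilogue: pop r3=0x64, sp=0xe5
epilogue: pop r1=0xae, sp=0xe6
r0: caller-saved, written=True
r2: caller-saved, written=True
r3: callee-saved, written=True
r4: callee-saved, written=False

SURVIVE = r3,r4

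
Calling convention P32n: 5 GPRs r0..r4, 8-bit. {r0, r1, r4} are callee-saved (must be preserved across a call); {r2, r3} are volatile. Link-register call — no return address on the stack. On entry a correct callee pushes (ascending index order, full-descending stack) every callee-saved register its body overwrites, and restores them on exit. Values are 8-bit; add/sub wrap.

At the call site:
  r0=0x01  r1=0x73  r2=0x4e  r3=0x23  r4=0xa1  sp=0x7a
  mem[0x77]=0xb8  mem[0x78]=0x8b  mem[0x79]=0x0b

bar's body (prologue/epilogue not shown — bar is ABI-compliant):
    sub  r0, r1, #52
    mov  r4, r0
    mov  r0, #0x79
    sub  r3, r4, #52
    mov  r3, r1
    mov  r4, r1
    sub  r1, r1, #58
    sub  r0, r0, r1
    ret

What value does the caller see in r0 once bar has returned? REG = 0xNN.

REG = 0x01

prologue: push r0 -> mem[0x79]=0x01, sp=0x79
prologue: push r1 -> mem[0x78]=0x73, sp=0x78
prologue: push r4 -> mem[0x77]=0xa1, sp=0x77
body[0] sub  r0, r1, #52 -> r0=0x3f
body[1] mov  r4, r0 -> r4=0x3f
body[2] mov  r0, #0x79 -> r0=0x79
body[3] sub  r3, r4, #52 -> r3=0x0b
body[4] mov  r3, r1 -> r3=0x73
body[5] mov  r4, r1 -> r4=0x73
body[6] sub  r1, r1, #58 -> r1=0x39
body[7] sub  r0, r0, r1 -> r0=0x40
epilogue: pop r4=0xa1, sp=0x78
epilogue: pop r1=0x73, sp=0x79
epilogue: pop r0=0x01, sp=0x7a
r0 is callee-saved -> restored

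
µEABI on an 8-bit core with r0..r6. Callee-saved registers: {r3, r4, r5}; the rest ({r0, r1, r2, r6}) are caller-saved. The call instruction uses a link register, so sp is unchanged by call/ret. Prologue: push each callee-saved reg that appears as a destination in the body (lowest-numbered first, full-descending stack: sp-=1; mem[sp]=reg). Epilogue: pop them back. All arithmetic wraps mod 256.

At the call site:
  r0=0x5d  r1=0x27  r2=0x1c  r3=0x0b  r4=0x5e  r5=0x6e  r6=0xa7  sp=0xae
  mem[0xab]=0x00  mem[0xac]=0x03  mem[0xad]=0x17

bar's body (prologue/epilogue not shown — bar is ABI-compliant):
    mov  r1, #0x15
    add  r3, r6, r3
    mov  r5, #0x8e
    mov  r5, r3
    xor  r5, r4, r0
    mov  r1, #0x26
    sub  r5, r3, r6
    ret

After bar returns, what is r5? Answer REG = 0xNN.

REG = 0x6e

prologue: push r3 → mem[0xad]=0x0b, sp=0xad
prologue: push r5 → mem[0xac]=0x6e, sp=0xac
body[0] mov  r1, #0x15 → r1=0x15
body[1] add  r3, r6, r3 → r3=0xb2
body[2] mov  r5, #0x8e → r5=0x8e
body[3] mov  r5, r3 → r5=0xb2
body[4] xor  r5, r4, r0 → r5=0x03
body[5] mov  r1, #0x26 → r1=0x26
body[6] sub  r5, r3, r6 → r5=0x0b
epilogue: pop r5=0x6e, sp=0xad
epilogue: pop r3=0x0b, sp=0xae
r5 is callee-saved → restored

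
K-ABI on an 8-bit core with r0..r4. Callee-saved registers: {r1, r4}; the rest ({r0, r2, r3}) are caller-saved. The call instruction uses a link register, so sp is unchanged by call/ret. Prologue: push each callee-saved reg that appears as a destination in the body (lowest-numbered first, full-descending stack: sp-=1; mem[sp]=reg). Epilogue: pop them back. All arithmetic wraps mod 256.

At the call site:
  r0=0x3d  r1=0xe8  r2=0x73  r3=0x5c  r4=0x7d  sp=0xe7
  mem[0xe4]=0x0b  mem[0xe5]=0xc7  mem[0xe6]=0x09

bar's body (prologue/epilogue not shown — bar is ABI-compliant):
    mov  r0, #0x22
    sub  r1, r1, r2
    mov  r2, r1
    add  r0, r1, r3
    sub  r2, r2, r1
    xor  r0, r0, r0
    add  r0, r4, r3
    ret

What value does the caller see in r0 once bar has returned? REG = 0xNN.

REG = 0xd9

prologue: push r1 → mem[0xe6]=0xe8, sp=0xe6
body[0] mov  r0, #0x22 → r0=0x22
body[1] sub  r1, r1, r2 → r1=0x75
body[2] mov  r2, r1 → r2=0x75
body[3] add  r0, r1, r3 → r0=0xd1
body[4] sub  r2, r2, r1 → r2=0x00
body[5] xor  r0, r0, r0 → r0=0x00
body[6] add  r0, r4, r3 → r0=0xd9
epilogue: pop r1=0xe8, sp=0xe7
r0 is caller-saved → body value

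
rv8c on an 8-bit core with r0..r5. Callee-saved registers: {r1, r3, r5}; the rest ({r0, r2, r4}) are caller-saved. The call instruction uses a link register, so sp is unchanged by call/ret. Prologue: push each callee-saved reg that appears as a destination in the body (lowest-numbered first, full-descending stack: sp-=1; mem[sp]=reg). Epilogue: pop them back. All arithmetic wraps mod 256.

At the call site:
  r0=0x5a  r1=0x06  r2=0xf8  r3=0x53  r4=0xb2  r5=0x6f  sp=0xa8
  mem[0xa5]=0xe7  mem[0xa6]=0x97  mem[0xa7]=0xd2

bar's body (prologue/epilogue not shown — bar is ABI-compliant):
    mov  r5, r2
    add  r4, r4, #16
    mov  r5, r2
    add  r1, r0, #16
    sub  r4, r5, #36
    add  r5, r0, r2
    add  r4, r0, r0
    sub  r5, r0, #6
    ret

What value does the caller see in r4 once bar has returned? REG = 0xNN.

REG = 0xb4

prologue: push r1 → mem[0xa7]=0x06, sp=0xa7
prologue: push r5 → mem[0xa6]=0x6f, sp=0xa6
body[0] mov  r5, r2 → r5=0xf8
body[1] add  r4, r4, #16 → r4=0xc2
body[2] mov  r5, r2 → r5=0xf8
body[3] add  r1, r0, #16 → r1=0x6a
body[4] sub  r4, r5, #36 → r4=0xd4
body[5] add  r5, r0, r2 → r5=0x52
body[6] add  r4, r0, r0 → r4=0xb4
body[7] sub  r5, r0, #6 → r5=0x54
epilogue: pop r5=0x6f, sp=0xa7
epilogue: pop r1=0x06, sp=0xa8
r4 is caller-saved → body value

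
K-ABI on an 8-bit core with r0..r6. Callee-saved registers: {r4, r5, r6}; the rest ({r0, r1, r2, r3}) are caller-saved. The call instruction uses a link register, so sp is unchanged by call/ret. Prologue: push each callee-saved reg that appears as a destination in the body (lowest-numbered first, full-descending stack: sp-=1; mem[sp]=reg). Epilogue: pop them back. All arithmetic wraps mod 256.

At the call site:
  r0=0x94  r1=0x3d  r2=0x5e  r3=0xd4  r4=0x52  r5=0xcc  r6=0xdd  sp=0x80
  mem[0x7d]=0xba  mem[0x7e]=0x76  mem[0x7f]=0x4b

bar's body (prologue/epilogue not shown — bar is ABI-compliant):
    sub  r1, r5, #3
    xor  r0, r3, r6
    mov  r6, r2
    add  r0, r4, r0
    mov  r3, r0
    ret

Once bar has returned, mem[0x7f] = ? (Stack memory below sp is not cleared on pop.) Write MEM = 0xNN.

prologue: push r6 → mem[0x7f]=0xdd, sp=0x7f
body[0] sub  r1, r5, #3 → r1=0xc9
body[1] xor  r0, r3, r6 → r0=0x09
body[2] mov  r6, r2 → r6=0x5e
body[3] add  r0, r4, r0 → r0=0x5b
body[4] mov  r3, r0 → r3=0x5b
epilogue: pop r6=0xdd, sp=0x80
prologue pushed ['r6'] at ['0x7f']

MEM = 0xdd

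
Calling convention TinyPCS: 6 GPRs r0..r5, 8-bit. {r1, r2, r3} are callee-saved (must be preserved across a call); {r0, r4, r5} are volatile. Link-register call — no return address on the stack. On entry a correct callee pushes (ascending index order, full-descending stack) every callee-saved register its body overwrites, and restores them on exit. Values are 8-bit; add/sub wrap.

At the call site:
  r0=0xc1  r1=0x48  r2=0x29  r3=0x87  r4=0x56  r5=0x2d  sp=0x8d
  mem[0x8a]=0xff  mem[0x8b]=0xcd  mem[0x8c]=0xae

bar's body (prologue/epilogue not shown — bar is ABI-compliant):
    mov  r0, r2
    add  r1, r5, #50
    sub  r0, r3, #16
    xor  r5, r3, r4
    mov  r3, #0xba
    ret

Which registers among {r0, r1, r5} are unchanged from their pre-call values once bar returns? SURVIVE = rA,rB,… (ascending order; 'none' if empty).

prologue: push r1 → mem[0x8c]=0x48, sp=0x8c
prologue: push r3 → mem[0x8b]=0x87, sp=0x8b
body[0] mov  r0, r2 → r0=0x29
body[1] add  r1, r5, #50 → r1=0x5f
body[2] sub  r0, r3, #16 → r0=0x77
body[3] xor  r5, r3, r4 → r5=0xd1
body[4] mov  r3, #0xba → r3=0xba
epilogue: pop r3=0x87, sp=0x8c
epilogue: pop r1=0x48, sp=0x8d
r0: caller-saved, written=True
r1: callee-saved, written=True
r5: caller-saved, written=True

SURVIVE = r1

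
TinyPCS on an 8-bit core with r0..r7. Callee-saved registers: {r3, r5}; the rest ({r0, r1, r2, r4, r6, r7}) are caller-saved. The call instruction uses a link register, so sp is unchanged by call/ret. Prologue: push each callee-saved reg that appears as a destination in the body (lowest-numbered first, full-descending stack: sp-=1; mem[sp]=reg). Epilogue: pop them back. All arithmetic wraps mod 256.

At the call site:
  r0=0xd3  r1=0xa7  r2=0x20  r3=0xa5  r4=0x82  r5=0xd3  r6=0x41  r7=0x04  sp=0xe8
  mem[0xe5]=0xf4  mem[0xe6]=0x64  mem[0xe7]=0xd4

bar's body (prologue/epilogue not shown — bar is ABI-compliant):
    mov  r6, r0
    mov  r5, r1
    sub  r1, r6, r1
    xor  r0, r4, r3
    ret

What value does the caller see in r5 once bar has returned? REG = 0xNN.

prologue: push r5 → mem[0xe7]=0xd3, sp=0xe7
body[0] mov  r6, r0 → r6=0xd3
body[1] mov  r5, r1 → r5=0xa7
body[2] sub  r1, r6, r1 → r1=0x2c
body[3] xor  r0, r4, r3 → r0=0x27
epilogue: pop r5=0xd3, sp=0xe8
r5 is callee-saved → restored

REG = 0xd3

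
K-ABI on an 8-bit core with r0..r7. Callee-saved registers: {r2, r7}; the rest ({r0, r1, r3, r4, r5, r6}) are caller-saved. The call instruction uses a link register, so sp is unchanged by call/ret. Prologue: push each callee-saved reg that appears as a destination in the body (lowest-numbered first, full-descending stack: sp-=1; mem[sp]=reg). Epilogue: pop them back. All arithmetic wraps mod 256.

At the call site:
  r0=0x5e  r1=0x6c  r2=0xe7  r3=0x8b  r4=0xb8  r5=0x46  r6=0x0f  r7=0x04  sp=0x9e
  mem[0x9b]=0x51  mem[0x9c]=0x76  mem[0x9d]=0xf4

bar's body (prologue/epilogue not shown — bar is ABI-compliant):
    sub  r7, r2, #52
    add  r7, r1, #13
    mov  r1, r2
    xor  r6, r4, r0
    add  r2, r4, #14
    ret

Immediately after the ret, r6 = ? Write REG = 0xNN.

prologue: push r2 → mem[0x9d]=0xe7, sp=0x9d
prologue: push r7 → mem[0x9c]=0x04, sp=0x9c
body[0] sub  r7, r2, #52 → r7=0xb3
body[1] add  r7, r1, #13 → r7=0x79
body[2] mov  r1, r2 → r1=0xe7
body[3] xor  r6, r4, r0 → r6=0xe6
body[4] add  r2, r4, #14 → r2=0xc6
epilogue: pop r7=0x04, sp=0x9d
epilogue: pop r2=0xe7, sp=0x9e
r6 is caller-saved → body value

REG = 0xe6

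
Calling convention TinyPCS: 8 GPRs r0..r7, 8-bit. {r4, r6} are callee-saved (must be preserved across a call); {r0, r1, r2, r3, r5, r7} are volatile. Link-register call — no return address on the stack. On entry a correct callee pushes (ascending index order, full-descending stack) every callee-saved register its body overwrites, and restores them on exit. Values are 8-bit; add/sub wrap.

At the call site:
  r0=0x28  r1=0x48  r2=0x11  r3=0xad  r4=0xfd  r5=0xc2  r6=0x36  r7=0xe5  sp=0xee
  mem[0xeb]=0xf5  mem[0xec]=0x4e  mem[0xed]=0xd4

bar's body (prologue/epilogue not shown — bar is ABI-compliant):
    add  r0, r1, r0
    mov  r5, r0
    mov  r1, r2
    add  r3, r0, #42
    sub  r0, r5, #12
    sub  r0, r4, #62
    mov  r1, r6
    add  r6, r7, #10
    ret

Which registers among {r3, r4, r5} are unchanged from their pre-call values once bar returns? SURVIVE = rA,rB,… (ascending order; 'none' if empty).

prologue: push r6 -> mem[0xed]=0x36, sp=0xed
body[0] add  r0, r1, r0 -> r0=0x70
body[1] mov  r5, r0 -> r5=0x70
body[2] mov  r1, r2 -> r1=0x11
body[3] add  r3, r0, #42 -> r3=0x9a
body[4] sub  r0, r5, #12 -> r0=0x64
body[5] sub  r0, r4, #62 -> r0=0xbf
body[6] mov  r1, r6 -> r1=0x36
body[7] add  r6, r7, #10 -> r6=0xef
epilogue: pop r6=0x36, sp=0xee
r3: caller-saved, written=True
r4: callee-saved, written=False
r5: caller-saved, written=True

SURVIVE = r4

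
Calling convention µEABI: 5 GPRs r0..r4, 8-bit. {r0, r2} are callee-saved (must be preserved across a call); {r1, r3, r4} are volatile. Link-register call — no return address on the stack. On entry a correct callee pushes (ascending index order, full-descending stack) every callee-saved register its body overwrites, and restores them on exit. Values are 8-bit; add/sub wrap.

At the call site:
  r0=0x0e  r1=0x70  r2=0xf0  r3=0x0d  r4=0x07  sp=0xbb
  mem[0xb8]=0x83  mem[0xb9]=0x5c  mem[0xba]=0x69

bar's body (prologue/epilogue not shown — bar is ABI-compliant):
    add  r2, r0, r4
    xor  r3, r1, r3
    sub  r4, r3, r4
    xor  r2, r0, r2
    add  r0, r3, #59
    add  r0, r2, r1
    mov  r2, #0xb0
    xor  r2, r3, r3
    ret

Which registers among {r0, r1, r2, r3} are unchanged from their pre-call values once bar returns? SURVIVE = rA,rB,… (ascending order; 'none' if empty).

prologue: push r0 → mem[0xba]=0x0e, sp=0xba
prologue: push r2 → mem[0xb9]=0xf0, sp=0xb9
body[0] add  r2, r0, r4 → r2=0x15
body[1] xor  r3, r1, r3 → r3=0x7d
body[2] sub  r4, r3, r4 → r4=0x76
body[3] xor  r2, r0, r2 → r2=0x1b
body[4] add  r0, r3, #59 → r0=0xb8
body[5] add  r0, r2, r1 → r0=0x8b
body[6] mov  r2, #0xb0 → r2=0xb0
body[7] xor  r2, r3, r3 → r2=0x00
epilogue: pop r2=0xf0, sp=0xba
epilogue: pop r0=0x0e, sp=0xbb
r0: callee-saved, written=True
r1: caller-saved, written=False
r2: callee-saved, written=True
r3: caller-saved, written=True

SURVIVE = r0,r1,r2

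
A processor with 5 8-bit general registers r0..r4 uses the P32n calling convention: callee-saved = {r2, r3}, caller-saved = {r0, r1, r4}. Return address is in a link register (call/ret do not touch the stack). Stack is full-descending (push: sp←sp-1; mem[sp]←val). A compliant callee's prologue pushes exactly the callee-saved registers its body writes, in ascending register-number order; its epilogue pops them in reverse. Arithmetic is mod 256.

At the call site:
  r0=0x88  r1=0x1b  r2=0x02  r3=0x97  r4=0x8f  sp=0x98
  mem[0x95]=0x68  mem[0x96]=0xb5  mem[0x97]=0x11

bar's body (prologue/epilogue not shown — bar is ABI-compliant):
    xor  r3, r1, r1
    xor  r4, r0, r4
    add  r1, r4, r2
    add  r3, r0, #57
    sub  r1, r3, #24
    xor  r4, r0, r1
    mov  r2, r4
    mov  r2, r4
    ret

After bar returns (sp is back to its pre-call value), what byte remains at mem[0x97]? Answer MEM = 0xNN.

MEM = 0x02

prologue: push r2 -> mem[0x97]=0x02, sp=0x97
prologue: push r3 -> mem[0x96]=0x97, sp=0x96
body[0] xor  r3, r1, r1 -> r3=0x00
body[1] xor  r4, r0, r4 -> r4=0x07
body[2] add  r1, r4, r2 -> r1=0x09
body[3] add  r3, r0, #57 -> r3=0xc1
body[4] sub  r1, r3, #24 -> r1=0xa9
body[5] xor  r4, r0, r1 -> r4=0x21
body[6] mov  r2, r4 -> r2=0x21
body[7] mov  r2, r4 -> r2=0x21
epilogue: pop r3=0x97, sp=0x97
epilogue: pop r2=0x02, sp=0x98
prologue pushed ['r2', 'r3'] at ['0x97', '0x96']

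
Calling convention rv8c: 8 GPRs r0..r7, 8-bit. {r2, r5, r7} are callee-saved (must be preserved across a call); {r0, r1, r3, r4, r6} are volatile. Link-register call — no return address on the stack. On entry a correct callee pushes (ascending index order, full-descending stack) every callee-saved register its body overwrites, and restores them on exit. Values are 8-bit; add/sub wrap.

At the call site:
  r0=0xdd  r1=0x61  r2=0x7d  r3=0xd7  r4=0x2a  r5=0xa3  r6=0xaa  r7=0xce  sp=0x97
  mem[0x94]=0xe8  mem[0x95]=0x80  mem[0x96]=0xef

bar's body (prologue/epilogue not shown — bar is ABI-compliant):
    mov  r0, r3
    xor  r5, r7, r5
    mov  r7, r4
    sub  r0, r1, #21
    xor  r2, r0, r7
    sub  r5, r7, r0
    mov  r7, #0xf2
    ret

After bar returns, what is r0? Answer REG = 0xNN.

REG = 0x4c

prologue: push r2 -> mem[0x96]=0x7d, sp=0x96
prologue: push r5 -> mem[0x95]=0xa3, sp=0x95
prologue: push r7 -> mem[0x94]=0xce, sp=0x94
body[0] mov  r0, r3 -> r0=0xd7
body[1] xor  r5, r7, r5 -> r5=0x6d
body[2] mov  r7, r4 -> r7=0x2a
body[3] sub  r0, r1, #21 -> r0=0x4c
body[4] xor  r2, r0, r7 -> r2=0x66
body[5] sub  r5, r7, r0 -> r5=0xde
body[6] mov  r7, #0xf2 -> r7=0xf2
epilogue: pop r7=0xce, sp=0x95
epilogue: pop r5=0xa3, sp=0x96
epilogue: pop r2=0x7d, sp=0x97
r0 is caller-saved -> body value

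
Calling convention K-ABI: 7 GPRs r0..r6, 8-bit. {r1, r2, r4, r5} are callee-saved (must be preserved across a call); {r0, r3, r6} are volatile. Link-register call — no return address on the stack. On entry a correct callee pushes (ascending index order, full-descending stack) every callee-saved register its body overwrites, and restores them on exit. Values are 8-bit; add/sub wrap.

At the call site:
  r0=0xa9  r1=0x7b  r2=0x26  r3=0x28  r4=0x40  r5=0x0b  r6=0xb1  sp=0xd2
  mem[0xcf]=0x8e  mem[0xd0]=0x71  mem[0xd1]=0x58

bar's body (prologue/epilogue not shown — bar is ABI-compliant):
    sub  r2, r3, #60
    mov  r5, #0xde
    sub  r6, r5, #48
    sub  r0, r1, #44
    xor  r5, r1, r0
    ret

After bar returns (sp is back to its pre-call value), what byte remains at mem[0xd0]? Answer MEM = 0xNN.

MEM = 0x0b

prologue: push r2 -> mem[0xd1]=0x26, sp=0xd1
prologue: push r5 -> mem[0xd0]=0x0b, sp=0xd0
body[0] sub  r2, r3, #60 -> r2=0xec
body[1] mov  r5, #0xde -> r5=0xde
body[2] sub  r6, r5, #48 -> r6=0xae
body[3] sub  r0, r1, #44 -> r0=0x4f
body[4] xor  r5, r1, r0 -> r5=0x34
epilogue: pop r5=0x0b, sp=0xd1
epilogue: pop r2=0x26, sp=0xd2
prologue pushed ['r2', 'r5'] at ['0xd1', '0xd0']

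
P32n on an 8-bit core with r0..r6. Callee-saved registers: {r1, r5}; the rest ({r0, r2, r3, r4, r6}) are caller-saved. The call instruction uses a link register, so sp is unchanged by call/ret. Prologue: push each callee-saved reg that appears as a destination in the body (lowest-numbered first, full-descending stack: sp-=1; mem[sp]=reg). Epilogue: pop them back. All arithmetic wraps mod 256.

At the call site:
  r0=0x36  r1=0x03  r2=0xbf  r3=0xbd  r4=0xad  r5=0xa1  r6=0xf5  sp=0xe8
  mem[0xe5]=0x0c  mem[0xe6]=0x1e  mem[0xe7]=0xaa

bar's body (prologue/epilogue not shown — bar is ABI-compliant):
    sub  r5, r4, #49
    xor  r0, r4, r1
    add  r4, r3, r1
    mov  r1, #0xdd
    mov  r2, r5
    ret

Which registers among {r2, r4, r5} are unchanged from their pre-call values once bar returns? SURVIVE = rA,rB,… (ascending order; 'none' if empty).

prologue: push r1 → mem[0xe7]=0x03, sp=0xe7
prologue: push r5 → mem[0xe6]=0xa1, sp=0xe6
body[0] sub  r5, r4, #49 → r5=0x7c
body[1] xor  r0, r4, r1 → r0=0xae
body[2] add  r4, r3, r1 → r4=0xc0
body[3] mov  r1, #0xdd → r1=0xdd
body[4] mov  r2, r5 → r2=0x7c
epilogue: pop r5=0xa1, sp=0xe7
epilogue: pop r1=0x03, sp=0xe8
r2: caller-saved, written=True
r4: caller-saved, written=True
r5: callee-saved, written=True

SURVIVE = r5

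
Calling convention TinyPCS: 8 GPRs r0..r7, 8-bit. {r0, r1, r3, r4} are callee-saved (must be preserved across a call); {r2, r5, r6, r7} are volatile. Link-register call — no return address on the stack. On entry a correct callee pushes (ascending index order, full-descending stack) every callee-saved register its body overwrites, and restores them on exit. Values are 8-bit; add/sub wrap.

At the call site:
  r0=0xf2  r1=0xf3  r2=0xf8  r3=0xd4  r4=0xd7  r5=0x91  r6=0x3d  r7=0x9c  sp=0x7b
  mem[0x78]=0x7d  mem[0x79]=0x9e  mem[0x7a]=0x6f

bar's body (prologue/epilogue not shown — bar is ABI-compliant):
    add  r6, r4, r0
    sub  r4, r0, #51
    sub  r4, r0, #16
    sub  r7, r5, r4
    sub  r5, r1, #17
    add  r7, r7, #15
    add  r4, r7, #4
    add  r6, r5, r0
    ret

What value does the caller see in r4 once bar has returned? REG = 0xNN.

prologue: push r4 → mem[0x7a]=0xd7, sp=0x7a
body[0] add  r6, r4, r0 → r6=0xc9
body[1] sub  r4, r0, #51 → r4=0xbf
body[2] sub  r4, r0, #16 → r4=0xe2
body[3] sub  r7, r5, r4 → r7=0xaf
body[4] sub  r5, r1, #17 → r5=0xe2
body[5] add  r7, r7, #15 → r7=0xbe
body[6] add  r4, r7, #4 → r4=0xc2
body[7] add  r6, r5, r0 → r6=0xd4
epilogue: pop r4=0xd7, sp=0x7b
r4 is callee-saved → restored

REG = 0xd7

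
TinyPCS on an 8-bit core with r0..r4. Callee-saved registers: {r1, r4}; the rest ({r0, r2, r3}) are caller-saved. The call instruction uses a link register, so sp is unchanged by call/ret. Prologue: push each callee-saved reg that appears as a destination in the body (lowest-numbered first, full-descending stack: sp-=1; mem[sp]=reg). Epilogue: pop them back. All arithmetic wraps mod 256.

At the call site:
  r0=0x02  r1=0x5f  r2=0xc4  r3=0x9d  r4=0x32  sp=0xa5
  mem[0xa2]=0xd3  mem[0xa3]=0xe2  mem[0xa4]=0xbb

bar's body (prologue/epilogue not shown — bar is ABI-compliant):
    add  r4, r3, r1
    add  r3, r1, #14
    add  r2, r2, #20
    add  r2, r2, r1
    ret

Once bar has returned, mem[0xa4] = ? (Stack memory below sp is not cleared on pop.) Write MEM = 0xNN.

prologue: push r4 → mem[0xa4]=0x32, sp=0xa4
body[0] add  r4, r3, r1 → r4=0xfc
body[1] add  r3, r1, #14 → r3=0x6d
body[2] add  r2, r2, #20 → r2=0xd8
body[3] add  r2, r2, r1 → r2=0x37
epilogue: pop r4=0x32, sp=0xa5
prologue pushed ['r4'] at ['0xa4']

MEM = 0x32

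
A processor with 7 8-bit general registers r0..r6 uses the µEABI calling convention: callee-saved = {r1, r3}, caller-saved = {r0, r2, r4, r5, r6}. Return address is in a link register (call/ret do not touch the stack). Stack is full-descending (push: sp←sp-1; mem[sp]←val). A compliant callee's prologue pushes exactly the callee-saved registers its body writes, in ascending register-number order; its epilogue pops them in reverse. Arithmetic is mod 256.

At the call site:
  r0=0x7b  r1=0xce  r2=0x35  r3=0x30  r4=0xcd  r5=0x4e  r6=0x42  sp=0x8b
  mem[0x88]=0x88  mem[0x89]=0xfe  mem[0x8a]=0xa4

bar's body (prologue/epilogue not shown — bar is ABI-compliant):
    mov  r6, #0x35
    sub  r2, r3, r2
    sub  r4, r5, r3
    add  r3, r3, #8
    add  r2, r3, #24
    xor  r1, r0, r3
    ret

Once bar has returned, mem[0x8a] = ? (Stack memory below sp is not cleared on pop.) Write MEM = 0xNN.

prologue: push r1 → mem[0x8a]=0xce, sp=0x8a
prologue: push r3 → mem[0x89]=0x30, sp=0x89
body[0] mov  r6, #0x35 → r6=0x35
body[1] sub  r2, r3, r2 → r2=0xfb
body[2] sub  r4, r5, r3 → r4=0x1e
body[3] add  r3, r3, #8 → r3=0x38
body[4] add  r2, r3, #24 → r2=0x50
body[5] xor  r1, r0, r3 → r1=0x43
epilogue: pop r3=0x30, sp=0x8a
epilogue: pop r1=0xce, sp=0x8b
prologue pushed ['r1', 'r3'] at ['0x8a', '0x89']

MEM = 0xce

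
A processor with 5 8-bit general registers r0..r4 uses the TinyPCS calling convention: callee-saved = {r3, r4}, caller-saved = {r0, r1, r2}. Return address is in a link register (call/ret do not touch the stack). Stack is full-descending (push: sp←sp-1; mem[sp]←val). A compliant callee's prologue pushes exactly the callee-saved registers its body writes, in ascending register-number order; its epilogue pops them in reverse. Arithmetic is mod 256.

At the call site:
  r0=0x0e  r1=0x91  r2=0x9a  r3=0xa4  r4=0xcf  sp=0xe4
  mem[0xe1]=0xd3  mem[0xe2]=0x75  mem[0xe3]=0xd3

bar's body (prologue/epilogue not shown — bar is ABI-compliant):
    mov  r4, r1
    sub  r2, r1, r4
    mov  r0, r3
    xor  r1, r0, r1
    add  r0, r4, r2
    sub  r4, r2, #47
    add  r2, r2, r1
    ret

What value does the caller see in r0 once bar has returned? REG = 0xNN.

prologue: push r4 → mem[0xe3]=0xcf, sp=0xe3
body[0] mov  r4, r1 → r4=0x91
body[1] sub  r2, r1, r4 → r2=0x00
body[2] mov  r0, r3 → r0=0xa4
body[3] xor  r1, r0, r1 → r1=0x35
body[4] add  r0, r4, r2 → r0=0x91
body[5] sub  r4, r2, #47 → r4=0xd1
body[6] add  r2, r2, r1 → r2=0x35
epilogue: pop r4=0xcf, sp=0xe4
r0 is caller-saved → body value

REG = 0x91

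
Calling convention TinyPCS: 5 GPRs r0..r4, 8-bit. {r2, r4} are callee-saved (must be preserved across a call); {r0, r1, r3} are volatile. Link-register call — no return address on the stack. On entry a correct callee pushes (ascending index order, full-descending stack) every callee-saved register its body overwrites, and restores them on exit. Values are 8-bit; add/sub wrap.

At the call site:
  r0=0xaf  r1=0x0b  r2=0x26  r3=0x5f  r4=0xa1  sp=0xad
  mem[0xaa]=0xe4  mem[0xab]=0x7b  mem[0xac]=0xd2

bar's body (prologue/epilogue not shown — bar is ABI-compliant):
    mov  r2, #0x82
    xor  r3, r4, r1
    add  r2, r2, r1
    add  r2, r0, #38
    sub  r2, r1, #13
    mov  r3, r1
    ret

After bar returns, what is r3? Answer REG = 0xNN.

REG = 0x0b

prologue: push r2 → mem[0xac]=0x26, sp=0xac
body[0] mov  r2, #0x82 → r2=0x82
body[1] xor  r3, r4, r1 → r3=0xaa
body[2] add  r2, r2, r1 → r2=0x8d
body[3] add  r2, r0, #38 → r2=0xd5
body[4] sub  r2, r1, #13 → r2=0xfe
body[5] mov  r3, r1 → r3=0x0b
epilogue: pop r2=0x26, sp=0xad
r3 is caller-saved → body value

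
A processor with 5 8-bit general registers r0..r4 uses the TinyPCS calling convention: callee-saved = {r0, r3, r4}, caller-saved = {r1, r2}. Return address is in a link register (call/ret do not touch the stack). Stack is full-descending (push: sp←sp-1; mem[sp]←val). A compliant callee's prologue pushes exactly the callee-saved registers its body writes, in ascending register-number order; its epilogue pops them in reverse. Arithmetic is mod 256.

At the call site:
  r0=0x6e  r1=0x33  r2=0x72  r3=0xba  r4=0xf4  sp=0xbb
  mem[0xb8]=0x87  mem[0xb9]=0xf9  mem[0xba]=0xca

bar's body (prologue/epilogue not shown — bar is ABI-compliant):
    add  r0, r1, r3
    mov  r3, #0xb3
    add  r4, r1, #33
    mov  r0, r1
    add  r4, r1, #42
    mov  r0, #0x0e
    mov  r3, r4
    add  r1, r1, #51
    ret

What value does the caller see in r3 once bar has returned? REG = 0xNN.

prologue: push r0 → mem[0xba]=0x6e, sp=0xba
prologue: push r3 → mem[0xb9]=0xba, sp=0xb9
prologue: push r4 → mem[0xb8]=0xf4, sp=0xb8
body[0] add  r0, r1, r3 → r0=0xed
body[1] mov  r3, #0xb3 → r3=0xb3
body[2] add  r4, r1, #33 → r4=0x54
body[3] mov  r0, r1 → r0=0x33
body[4] add  r4, r1, #42 → r4=0x5d
body[5] mov  r0, #0x0e → r0=0x0e
body[6] mov  r3, r4 → r3=0x5d
body[7] add  r1, r1, #51 → r1=0x66
epilogue: pop r4=0xf4, sp=0xb9
epilogue: pop r3=0xba, sp=0xba
epilogue: pop r0=0x6e, sp=0xbb
r3 is callee-saved → restored

REG = 0xba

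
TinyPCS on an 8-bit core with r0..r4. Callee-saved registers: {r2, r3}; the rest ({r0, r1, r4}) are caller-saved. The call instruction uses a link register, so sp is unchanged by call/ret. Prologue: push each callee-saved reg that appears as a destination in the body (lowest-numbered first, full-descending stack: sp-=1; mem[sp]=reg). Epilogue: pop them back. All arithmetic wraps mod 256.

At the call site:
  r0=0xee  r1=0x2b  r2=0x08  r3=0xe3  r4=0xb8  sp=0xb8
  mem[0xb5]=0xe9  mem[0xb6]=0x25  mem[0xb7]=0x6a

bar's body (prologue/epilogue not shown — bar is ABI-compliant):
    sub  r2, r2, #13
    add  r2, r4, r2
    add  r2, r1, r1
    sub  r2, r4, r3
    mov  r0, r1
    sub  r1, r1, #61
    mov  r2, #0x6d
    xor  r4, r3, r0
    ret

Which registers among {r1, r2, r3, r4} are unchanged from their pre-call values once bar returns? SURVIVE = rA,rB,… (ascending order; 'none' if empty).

SURVIVE = r2,r3

prologue: push r2 -> mem[0xb7]=0x08, sp=0xb7
body[0] sub  r2, r2, #13 -> r2=0xfb
body[1] add  r2, r4, r2 -> r2=0xb3
body[2] add  r2, r1, r1 -> r2=0x56
body[3] sub  r2, r4, r3 -> r2=0xd5
body[4] mov  r0, r1 -> r0=0x2b
body[5] sub  r1, r1, #61 -> r1=0xee
body[6] mov  r2, #0x6d -> r2=0x6d
body[7] xor  r4, r3, r0 -> r4=0xc8
epilogue: pop r2=0x08, sp=0xb8
r1: caller-saved, written=True
r2: callee-saved, written=True
r3: callee-saved, written=False
r4: caller-saved, written=True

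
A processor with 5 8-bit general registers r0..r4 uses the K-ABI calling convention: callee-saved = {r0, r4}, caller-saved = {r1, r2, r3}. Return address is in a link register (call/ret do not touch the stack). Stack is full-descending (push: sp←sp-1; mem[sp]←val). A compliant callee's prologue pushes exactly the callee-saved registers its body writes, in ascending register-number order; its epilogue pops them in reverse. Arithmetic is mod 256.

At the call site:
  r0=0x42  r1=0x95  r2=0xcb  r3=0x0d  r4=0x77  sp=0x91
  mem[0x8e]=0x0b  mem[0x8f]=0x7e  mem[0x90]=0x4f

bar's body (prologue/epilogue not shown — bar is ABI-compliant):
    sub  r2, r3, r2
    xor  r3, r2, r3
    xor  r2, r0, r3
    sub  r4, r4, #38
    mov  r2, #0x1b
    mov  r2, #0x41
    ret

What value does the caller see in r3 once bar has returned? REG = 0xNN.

REG = 0x4f

prologue: push r4 → mem[0x90]=0x77, sp=0x90
body[0] sub  r2, r3, r2 → r2=0x42
body[1] xor  r3, r2, r3 → r3=0x4f
body[2] xor  r2, r0, r3 → r2=0x0d
body[3] sub  r4, r4, #38 → r4=0x51
body[4] mov  r2, #0x1b → r2=0x1b
body[5] mov  r2, #0x41 → r2=0x41
epilogue: pop r4=0x77, sp=0x91
r3 is caller-saved → body value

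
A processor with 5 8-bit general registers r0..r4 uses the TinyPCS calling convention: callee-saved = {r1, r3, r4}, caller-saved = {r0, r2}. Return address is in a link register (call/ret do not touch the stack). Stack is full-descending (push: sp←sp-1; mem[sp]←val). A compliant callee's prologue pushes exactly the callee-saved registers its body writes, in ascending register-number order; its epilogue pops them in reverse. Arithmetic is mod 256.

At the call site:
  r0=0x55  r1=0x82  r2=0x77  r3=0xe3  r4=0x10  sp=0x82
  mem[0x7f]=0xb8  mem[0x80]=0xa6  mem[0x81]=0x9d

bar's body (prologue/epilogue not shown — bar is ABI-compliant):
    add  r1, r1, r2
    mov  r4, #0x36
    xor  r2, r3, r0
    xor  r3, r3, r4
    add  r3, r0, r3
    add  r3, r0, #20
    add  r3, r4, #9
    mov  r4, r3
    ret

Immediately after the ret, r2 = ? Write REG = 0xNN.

REG = 0xb6

prologue: push r1 → mem[0x81]=0x82, sp=0x81
prologue: push r3 → mem[0x80]=0xe3, sp=0x80
prologue: push r4 → mem[0x7f]=0x10, sp=0x7f
body[0] add  r1, r1, r2 → r1=0xf9
body[1] mov  r4, #0x36 → r4=0x36
body[2] xor  r2, r3, r0 → r2=0xb6
body[3] xor  r3, r3, r4 → r3=0xd5
body[4] add  r3, r0, r3 → r3=0x2a
body[5] add  r3, r0, #20 → r3=0x69
body[6] add  r3, r4, #9 → r3=0x3f
body[7] mov  r4, r3 → r4=0x3f
epilogue: pop r4=0x10, sp=0x80
epilogue: pop r3=0xe3, sp=0x81
epilogue: pop r1=0x82, sp=0x82
r2 is caller-saved → body value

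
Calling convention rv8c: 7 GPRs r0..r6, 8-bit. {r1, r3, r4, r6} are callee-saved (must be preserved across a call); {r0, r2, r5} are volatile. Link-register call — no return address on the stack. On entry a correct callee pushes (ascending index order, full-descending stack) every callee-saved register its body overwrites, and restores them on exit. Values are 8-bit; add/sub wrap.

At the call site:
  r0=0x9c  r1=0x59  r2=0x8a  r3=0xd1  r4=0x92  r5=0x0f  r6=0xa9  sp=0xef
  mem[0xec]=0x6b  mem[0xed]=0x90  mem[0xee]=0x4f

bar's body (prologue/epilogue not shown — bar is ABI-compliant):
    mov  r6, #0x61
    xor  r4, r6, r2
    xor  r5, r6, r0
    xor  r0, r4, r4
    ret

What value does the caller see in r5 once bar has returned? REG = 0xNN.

prologue: push r4 -> mem[0xee]=0x92, sp=0xee
prologue: push r6 -> mem[0xed]=0xa9, sp=0xed
body[0] mov  r6, #0x61 -> r6=0x61
body[1] xor  r4, r6, r2 -> r4=0xeb
body[2] xor  r5, r6, r0 -> r5=0xfd
body[3] xor  r0, r4, r4 -> r0=0x00
epilogue: pop r6=0xa9, sp=0xee
epilogue: pop r4=0x92, sp=0xef
r5 is caller-saved -> body value

REG = 0xfd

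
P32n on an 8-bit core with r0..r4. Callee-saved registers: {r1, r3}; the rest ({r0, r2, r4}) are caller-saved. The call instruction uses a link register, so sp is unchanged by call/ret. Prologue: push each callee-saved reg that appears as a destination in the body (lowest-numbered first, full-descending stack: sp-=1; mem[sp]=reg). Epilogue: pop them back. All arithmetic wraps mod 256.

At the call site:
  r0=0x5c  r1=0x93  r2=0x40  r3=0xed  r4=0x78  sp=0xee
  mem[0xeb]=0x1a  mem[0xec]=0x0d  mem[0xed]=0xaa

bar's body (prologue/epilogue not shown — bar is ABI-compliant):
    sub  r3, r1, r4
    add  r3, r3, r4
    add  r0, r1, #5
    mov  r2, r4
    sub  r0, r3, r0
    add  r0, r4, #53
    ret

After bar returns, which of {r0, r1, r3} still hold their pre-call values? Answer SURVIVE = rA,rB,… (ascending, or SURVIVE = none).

prologue: push r3 -> mem[0xed]=0xed, sp=0xed
body[0] sub  r3, r1, r4 -> r3=0x1b
body[1] add  r3, r3, r4 -> r3=0x93
body[2] add  r0, r1, #5 -> r0=0x98
body[3] mov  r2, r4 -> r2=0x78
body[4] sub  r0, r3, r0 -> r0=0xfb
body[5] add  r0, r4, #53 -> r0=0xad
epilogue: pop r3=0xed, sp=0xee
r0: caller-saved, written=True
r1: callee-saved, written=False
r3: callee-saved, written=True

SURVIVE = r1,r3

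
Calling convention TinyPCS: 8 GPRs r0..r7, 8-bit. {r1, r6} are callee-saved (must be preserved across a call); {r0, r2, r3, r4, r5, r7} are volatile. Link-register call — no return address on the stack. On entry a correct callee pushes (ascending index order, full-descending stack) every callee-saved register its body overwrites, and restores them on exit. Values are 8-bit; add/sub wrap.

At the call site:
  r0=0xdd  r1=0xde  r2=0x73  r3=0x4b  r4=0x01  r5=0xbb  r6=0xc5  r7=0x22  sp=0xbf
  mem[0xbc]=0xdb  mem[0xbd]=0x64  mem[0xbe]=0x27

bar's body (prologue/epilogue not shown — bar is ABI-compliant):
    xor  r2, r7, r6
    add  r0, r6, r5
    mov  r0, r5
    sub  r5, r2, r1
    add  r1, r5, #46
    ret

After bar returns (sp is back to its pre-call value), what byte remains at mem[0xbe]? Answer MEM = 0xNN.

prologue: push r1 -> mem[0xbe]=0xde, sp=0xbe
body[0] xor  r2, r7, r6 -> r2=0xe7
body[1] add  r0, r6, r5 -> r0=0x80
body[2] mov  r0, r5 -> r0=0xbb
body[3] sub  r5, r2, r1 -> r5=0x09
body[4] add  r1, r5, #46 -> r1=0x37
epilogue: pop r1=0xde, sp=0xbf
prologue pushed ['r1'] at ['0xbe']

MEM = 0xde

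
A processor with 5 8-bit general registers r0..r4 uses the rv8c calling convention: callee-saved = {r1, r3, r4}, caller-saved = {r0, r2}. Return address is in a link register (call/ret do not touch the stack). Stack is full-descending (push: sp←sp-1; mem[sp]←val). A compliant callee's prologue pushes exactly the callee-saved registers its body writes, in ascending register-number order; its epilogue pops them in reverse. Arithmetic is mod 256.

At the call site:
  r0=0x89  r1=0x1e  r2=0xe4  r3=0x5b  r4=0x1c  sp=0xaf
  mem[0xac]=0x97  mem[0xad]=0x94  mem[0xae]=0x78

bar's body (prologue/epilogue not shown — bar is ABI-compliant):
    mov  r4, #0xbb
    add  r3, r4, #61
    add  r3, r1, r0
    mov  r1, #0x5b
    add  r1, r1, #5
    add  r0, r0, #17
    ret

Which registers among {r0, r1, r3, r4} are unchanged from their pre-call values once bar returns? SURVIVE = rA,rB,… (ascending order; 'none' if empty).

prologue: push r1 → mem[0xae]=0x1e, sp=0xae
prologue: push r3 → mem[0xad]=0x5b, sp=0xad
prologue: push r4 → mem[0xac]=0x1c, sp=0xac
body[0] mov  r4, #0xbb → r4=0xbb
body[1] add  r3, r4, #61 → r3=0xf8
body[2] add  r3, r1, r0 → r3=0xa7
body[3] mov  r1, #0x5b → r1=0x5b
body[4] add  r1, r1, #5 → r1=0x60
body[5] add  r0, r0, #17 → r0=0x9a
epilogue: pop r4=0x1c, sp=0xad
epilogue: pop r3=0x5b, sp=0xae
epilogue: pop r1=0x1e, sp=0xaf
r0: caller-saved, written=True
r1: callee-saved, written=True
r3: callee-saved, written=True
r4: callee-saved, written=True

SURVIVE = r1,r3,r4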